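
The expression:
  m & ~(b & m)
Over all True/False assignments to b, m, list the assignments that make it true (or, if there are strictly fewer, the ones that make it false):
is true only for:
  b=False, m=True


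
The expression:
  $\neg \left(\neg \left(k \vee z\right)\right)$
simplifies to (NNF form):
$k \vee z$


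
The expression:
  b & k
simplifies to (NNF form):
b & k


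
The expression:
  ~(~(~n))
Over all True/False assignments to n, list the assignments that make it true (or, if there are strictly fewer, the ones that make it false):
is true only for:
  n=False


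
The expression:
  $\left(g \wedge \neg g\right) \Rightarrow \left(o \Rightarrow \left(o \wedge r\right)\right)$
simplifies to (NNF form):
$\text{True}$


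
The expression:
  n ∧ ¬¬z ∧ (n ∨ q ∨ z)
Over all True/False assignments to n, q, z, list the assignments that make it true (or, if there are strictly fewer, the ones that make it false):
is true only for:
  n=True, q=False, z=True;
  n=True, q=True, z=True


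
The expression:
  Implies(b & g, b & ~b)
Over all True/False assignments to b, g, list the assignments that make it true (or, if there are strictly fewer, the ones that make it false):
is false only for:
  b=True, g=True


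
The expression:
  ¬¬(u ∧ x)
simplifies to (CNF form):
u ∧ x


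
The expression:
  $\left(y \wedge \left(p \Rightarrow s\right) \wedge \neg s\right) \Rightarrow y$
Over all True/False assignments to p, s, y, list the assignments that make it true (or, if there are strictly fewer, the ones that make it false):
is always true.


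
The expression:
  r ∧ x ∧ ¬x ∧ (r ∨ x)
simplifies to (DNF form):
False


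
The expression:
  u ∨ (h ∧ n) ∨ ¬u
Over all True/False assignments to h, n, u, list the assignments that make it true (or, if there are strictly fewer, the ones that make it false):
is always true.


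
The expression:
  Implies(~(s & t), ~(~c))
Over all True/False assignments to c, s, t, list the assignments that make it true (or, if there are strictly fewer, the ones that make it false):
is false only for:
  c=False, s=False, t=False;
  c=False, s=False, t=True;
  c=False, s=True, t=False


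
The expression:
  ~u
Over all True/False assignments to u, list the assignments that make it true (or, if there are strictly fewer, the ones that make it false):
is true only for:
  u=False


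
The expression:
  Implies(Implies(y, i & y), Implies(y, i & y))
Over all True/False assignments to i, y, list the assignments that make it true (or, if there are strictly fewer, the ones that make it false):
is always true.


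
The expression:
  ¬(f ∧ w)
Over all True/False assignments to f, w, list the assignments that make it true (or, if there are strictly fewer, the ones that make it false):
is false only for:
  f=True, w=True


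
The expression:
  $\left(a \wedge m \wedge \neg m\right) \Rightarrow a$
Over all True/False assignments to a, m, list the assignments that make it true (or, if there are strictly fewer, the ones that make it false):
is always true.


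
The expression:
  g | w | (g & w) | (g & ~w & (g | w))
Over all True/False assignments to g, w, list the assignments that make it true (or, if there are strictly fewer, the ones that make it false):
is false only for:
  g=False, w=False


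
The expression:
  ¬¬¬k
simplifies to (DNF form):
¬k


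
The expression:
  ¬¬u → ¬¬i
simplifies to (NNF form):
i ∨ ¬u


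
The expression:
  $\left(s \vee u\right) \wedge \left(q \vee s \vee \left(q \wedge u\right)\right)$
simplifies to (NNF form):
$s \vee \left(q \wedge u\right)$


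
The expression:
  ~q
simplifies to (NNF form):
~q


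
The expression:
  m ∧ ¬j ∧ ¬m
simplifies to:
False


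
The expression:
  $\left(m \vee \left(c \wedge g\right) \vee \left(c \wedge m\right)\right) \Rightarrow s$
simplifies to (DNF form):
$s \vee \left(\neg c \wedge \neg m\right) \vee \left(\neg g \wedge \neg m\right)$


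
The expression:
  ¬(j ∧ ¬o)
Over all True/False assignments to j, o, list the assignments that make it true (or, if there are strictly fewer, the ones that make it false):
is false only for:
  j=True, o=False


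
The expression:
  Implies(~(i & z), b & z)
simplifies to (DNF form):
(b & z) | (i & z)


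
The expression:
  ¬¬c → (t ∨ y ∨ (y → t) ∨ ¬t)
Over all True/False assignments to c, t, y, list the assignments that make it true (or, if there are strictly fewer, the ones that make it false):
is always true.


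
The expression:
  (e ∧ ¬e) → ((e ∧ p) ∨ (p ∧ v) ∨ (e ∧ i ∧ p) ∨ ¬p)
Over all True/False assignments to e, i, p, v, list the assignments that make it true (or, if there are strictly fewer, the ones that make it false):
is always true.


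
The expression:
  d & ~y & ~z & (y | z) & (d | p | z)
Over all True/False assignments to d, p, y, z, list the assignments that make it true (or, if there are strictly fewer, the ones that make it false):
is never true.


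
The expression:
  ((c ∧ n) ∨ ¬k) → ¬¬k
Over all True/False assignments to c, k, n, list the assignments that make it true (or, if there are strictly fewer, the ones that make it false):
is true only for:
  c=False, k=True, n=False;
  c=False, k=True, n=True;
  c=True, k=True, n=False;
  c=True, k=True, n=True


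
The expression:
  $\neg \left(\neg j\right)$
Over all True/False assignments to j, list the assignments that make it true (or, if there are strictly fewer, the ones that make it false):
is true only for:
  j=True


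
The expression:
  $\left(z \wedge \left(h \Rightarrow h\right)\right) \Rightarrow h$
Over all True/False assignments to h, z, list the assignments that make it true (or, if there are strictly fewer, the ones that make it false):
is false only for:
  h=False, z=True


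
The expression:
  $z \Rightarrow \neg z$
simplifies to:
$\neg z$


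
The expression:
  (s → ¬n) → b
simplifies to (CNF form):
(b ∨ n) ∧ (b ∨ s)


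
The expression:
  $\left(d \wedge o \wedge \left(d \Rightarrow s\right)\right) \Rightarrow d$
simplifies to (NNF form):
$\text{True}$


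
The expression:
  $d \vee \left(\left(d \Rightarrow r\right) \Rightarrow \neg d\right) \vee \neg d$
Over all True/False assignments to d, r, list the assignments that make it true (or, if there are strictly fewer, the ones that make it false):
is always true.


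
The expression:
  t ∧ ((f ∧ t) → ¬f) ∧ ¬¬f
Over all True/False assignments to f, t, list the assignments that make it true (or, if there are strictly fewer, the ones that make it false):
is never true.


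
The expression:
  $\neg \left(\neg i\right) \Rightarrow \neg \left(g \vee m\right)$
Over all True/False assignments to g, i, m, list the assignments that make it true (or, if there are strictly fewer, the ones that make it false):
is false only for:
  g=False, i=True, m=True;
  g=True, i=True, m=False;
  g=True, i=True, m=True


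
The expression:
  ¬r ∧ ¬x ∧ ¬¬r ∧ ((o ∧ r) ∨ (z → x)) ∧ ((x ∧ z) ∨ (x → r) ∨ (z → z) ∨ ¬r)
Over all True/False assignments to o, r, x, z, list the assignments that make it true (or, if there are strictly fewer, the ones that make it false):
is never true.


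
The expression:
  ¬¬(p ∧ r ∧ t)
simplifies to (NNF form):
p ∧ r ∧ t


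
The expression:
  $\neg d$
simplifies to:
$\neg d$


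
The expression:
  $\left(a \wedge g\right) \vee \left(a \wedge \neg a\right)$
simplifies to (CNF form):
$a \wedge g$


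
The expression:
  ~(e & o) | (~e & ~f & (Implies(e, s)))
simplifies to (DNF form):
~e | ~o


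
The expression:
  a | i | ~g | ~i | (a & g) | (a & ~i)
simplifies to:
True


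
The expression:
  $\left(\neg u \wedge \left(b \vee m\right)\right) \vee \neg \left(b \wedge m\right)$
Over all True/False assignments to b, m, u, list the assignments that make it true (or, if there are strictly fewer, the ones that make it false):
is false only for:
  b=True, m=True, u=True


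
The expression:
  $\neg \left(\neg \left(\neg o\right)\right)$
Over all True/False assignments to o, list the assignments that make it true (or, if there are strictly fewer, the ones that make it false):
is true only for:
  o=False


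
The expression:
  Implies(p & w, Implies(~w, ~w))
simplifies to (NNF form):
True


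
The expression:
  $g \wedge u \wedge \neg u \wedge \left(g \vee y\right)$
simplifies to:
$\text{False}$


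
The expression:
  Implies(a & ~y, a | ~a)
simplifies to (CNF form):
True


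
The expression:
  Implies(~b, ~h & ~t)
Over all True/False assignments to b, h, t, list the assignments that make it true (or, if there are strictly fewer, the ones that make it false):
is false only for:
  b=False, h=False, t=True;
  b=False, h=True, t=False;
  b=False, h=True, t=True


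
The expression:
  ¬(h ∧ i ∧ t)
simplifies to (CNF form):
¬h ∨ ¬i ∨ ¬t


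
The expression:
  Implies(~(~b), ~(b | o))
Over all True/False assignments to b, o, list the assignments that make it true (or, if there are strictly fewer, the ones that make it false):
is true only for:
  b=False, o=False;
  b=False, o=True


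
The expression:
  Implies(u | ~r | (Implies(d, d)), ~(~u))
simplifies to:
u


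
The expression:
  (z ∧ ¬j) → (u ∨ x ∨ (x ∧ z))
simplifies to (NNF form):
j ∨ u ∨ x ∨ ¬z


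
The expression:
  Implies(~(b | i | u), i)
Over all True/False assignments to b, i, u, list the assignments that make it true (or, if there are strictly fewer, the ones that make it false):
is false only for:
  b=False, i=False, u=False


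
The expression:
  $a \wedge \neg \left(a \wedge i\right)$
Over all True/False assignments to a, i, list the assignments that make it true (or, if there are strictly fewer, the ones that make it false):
is true only for:
  a=True, i=False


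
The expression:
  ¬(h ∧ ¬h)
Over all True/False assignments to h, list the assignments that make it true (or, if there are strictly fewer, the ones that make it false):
is always true.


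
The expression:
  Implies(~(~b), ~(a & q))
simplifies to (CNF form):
~a | ~b | ~q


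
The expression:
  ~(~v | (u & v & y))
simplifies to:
v & (~u | ~y)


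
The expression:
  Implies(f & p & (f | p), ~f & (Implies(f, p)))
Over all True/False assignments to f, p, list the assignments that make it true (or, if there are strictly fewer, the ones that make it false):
is false only for:
  f=True, p=True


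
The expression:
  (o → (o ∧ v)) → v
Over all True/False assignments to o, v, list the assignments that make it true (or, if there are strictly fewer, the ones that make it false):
is false only for:
  o=False, v=False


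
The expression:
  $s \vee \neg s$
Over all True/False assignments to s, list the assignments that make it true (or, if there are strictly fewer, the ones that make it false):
is always true.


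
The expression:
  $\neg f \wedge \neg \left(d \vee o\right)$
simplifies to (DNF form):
$\neg d \wedge \neg f \wedge \neg o$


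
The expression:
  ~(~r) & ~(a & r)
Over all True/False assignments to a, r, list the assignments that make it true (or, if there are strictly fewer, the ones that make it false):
is true only for:
  a=False, r=True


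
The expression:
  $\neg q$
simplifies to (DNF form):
$\neg q$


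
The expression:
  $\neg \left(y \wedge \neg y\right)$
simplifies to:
$\text{True}$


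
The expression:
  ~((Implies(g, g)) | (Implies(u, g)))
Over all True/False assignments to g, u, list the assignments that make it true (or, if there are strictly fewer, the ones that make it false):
is never true.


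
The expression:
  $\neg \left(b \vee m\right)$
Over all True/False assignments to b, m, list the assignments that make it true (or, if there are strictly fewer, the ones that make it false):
is true only for:
  b=False, m=False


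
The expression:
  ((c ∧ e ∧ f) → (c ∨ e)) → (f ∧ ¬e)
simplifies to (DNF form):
f ∧ ¬e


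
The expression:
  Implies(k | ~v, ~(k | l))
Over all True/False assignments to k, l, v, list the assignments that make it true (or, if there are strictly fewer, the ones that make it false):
is true only for:
  k=False, l=False, v=False;
  k=False, l=False, v=True;
  k=False, l=True, v=True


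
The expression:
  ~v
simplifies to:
~v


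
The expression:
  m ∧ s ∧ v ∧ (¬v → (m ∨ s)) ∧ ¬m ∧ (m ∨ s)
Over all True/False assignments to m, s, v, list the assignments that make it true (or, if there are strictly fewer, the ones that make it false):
is never true.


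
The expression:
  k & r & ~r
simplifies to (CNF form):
False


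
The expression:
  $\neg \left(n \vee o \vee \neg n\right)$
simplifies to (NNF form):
$\text{False}$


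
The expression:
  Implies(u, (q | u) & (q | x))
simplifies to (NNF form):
q | x | ~u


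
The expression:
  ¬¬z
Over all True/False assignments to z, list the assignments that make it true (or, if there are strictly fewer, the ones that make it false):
is true only for:
  z=True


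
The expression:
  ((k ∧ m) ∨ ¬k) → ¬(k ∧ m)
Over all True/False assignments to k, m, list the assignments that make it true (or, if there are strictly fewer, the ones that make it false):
is false only for:
  k=True, m=True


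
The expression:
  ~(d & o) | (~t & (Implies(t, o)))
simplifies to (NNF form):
~d | ~o | ~t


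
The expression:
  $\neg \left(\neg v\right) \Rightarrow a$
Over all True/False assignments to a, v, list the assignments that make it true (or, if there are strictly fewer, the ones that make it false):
is false only for:
  a=False, v=True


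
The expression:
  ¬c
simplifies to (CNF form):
¬c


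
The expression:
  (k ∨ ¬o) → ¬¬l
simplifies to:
l ∨ (o ∧ ¬k)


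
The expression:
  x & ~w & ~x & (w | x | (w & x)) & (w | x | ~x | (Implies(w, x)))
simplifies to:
False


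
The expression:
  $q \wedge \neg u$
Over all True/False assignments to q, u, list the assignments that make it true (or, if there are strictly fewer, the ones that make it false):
is true only for:
  q=True, u=False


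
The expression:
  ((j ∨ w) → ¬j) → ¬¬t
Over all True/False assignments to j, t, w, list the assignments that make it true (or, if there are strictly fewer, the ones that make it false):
is false only for:
  j=False, t=False, w=False;
  j=False, t=False, w=True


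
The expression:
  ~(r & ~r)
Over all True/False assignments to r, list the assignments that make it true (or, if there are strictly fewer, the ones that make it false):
is always true.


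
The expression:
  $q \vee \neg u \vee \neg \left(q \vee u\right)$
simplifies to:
$q \vee \neg u$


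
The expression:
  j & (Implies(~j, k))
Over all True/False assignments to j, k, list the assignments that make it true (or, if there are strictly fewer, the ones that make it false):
is true only for:
  j=True, k=False;
  j=True, k=True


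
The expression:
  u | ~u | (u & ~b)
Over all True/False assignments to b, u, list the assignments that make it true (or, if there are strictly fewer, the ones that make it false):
is always true.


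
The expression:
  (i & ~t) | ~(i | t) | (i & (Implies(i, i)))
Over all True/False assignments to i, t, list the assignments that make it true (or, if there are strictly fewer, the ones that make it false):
is false only for:
  i=False, t=True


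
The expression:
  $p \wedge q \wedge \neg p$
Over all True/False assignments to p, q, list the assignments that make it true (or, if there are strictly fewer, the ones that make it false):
is never true.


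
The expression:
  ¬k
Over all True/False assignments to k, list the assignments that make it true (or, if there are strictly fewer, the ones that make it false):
is true only for:
  k=False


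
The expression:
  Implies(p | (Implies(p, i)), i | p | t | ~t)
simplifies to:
True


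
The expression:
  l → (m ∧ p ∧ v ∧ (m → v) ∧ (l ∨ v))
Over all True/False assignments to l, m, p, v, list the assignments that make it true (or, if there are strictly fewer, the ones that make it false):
is false only for:
  l=True, m=False, p=False, v=False;
  l=True, m=False, p=False, v=True;
  l=True, m=False, p=True, v=False;
  l=True, m=False, p=True, v=True;
  l=True, m=True, p=False, v=False;
  l=True, m=True, p=False, v=True;
  l=True, m=True, p=True, v=False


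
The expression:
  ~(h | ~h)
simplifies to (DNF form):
False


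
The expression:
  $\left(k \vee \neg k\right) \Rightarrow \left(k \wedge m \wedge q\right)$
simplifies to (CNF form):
$k \wedge m \wedge q$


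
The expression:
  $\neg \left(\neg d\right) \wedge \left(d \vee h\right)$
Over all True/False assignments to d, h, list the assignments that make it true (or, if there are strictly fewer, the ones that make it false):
is true only for:
  d=True, h=False;
  d=True, h=True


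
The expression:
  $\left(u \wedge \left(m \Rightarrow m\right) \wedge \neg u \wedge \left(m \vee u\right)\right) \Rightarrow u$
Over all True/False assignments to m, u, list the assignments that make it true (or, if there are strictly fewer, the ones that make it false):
is always true.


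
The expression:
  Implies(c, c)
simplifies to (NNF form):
True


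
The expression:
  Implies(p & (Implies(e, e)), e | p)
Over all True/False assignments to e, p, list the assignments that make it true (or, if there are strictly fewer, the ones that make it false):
is always true.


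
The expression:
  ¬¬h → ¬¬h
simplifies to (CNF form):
True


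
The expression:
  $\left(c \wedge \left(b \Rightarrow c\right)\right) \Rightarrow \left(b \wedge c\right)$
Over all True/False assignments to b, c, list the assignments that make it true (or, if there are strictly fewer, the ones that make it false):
is false only for:
  b=False, c=True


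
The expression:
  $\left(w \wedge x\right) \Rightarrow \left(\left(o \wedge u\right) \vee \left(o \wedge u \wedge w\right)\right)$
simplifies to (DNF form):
$\left(o \wedge u\right) \vee \neg w \vee \neg x$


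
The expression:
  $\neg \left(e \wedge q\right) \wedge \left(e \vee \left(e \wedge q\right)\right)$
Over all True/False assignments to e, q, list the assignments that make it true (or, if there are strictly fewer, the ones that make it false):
is true only for:
  e=True, q=False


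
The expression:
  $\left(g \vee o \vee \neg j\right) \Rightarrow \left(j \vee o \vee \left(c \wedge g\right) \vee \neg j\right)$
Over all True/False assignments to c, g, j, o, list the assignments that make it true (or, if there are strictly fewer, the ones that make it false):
is always true.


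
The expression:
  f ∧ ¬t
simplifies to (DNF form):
f ∧ ¬t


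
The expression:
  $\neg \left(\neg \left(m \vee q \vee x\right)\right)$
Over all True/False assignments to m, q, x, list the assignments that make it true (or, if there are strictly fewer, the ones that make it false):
is false only for:
  m=False, q=False, x=False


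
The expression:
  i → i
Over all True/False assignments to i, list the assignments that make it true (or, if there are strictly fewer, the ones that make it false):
is always true.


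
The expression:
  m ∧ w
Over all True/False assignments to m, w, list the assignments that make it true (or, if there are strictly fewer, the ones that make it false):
is true only for:
  m=True, w=True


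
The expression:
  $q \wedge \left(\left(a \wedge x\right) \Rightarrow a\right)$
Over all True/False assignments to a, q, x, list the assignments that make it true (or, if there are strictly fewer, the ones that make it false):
is true only for:
  a=False, q=True, x=False;
  a=False, q=True, x=True;
  a=True, q=True, x=False;
  a=True, q=True, x=True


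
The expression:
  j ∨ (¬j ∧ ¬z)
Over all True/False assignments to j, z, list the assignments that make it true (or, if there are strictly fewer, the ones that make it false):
is false only for:
  j=False, z=True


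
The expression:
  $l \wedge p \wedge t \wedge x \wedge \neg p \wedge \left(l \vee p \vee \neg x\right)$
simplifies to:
$\text{False}$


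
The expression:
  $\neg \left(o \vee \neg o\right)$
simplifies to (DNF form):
$\text{False}$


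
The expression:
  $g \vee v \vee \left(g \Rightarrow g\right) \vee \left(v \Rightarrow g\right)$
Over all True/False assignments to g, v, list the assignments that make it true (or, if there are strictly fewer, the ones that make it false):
is always true.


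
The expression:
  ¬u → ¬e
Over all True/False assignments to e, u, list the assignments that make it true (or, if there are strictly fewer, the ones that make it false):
is false only for:
  e=True, u=False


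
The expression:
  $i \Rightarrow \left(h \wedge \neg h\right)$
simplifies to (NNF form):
$\neg i$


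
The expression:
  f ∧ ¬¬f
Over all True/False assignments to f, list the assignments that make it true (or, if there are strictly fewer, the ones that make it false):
is true only for:
  f=True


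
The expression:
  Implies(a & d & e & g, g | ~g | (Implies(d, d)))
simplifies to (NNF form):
True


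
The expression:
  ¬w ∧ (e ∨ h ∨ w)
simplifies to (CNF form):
¬w ∧ (e ∨ h)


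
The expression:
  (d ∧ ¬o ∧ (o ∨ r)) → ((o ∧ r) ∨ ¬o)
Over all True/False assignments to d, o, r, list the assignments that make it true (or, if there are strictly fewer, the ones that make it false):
is always true.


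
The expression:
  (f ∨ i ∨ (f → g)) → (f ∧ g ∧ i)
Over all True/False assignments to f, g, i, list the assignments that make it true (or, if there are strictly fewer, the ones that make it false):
is true only for:
  f=True, g=True, i=True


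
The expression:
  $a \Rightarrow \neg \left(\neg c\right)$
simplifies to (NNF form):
$c \vee \neg a$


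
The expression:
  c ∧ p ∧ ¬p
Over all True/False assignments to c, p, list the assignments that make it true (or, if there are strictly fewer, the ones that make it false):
is never true.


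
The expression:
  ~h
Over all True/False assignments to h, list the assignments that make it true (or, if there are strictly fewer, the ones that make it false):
is true only for:
  h=False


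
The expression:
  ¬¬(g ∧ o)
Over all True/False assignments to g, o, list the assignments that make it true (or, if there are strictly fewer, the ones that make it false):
is true only for:
  g=True, o=True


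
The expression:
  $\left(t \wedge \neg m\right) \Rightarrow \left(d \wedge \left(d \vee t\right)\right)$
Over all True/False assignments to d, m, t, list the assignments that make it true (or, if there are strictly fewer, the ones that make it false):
is false only for:
  d=False, m=False, t=True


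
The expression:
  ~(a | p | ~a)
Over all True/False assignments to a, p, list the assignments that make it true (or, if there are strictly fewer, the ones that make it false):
is never true.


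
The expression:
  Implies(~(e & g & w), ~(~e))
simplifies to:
e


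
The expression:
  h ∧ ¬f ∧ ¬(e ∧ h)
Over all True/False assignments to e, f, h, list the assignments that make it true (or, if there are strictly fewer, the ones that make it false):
is true only for:
  e=False, f=False, h=True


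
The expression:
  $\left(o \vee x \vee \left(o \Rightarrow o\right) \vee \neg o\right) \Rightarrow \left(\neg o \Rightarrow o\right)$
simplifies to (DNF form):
$o$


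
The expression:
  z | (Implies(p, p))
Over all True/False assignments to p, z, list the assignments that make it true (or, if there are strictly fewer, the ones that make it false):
is always true.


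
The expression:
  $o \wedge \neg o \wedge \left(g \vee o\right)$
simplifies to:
$\text{False}$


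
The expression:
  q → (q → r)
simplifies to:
r ∨ ¬q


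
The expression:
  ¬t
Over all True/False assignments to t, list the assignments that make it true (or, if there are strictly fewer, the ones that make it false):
is true only for:
  t=False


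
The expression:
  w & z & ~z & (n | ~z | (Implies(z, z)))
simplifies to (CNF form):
False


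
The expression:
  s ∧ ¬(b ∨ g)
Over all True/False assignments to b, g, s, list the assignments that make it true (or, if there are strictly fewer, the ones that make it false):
is true only for:
  b=False, g=False, s=True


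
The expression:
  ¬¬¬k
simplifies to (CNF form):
¬k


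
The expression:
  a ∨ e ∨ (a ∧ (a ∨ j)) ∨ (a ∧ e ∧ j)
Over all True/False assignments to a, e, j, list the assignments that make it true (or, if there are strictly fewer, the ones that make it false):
is false only for:
  a=False, e=False, j=False;
  a=False, e=False, j=True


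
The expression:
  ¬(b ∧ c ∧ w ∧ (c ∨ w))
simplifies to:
¬b ∨ ¬c ∨ ¬w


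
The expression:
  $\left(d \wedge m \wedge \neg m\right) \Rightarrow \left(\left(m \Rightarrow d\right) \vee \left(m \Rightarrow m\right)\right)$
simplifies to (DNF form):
$\text{True}$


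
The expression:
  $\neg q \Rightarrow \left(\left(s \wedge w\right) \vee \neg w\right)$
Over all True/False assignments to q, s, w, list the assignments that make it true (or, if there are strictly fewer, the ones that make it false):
is false only for:
  q=False, s=False, w=True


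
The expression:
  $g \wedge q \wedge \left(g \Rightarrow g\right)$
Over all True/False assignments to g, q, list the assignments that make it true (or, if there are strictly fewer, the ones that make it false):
is true only for:
  g=True, q=True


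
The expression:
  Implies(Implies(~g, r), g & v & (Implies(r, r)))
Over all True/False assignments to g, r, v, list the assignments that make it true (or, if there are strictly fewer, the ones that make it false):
is true only for:
  g=False, r=False, v=False;
  g=False, r=False, v=True;
  g=True, r=False, v=True;
  g=True, r=True, v=True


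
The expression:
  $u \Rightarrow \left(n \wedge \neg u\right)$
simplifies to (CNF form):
$\neg u$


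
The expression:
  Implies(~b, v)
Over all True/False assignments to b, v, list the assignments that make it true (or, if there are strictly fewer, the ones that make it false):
is false only for:
  b=False, v=False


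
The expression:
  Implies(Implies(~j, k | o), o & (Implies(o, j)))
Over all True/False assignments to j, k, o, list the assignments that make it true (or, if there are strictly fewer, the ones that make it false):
is true only for:
  j=False, k=False, o=False;
  j=True, k=False, o=True;
  j=True, k=True, o=True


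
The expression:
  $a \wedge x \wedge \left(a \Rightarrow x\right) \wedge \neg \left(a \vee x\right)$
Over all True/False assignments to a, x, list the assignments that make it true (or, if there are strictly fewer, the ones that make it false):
is never true.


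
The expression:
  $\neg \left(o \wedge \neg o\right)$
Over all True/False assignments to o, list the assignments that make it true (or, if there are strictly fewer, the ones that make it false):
is always true.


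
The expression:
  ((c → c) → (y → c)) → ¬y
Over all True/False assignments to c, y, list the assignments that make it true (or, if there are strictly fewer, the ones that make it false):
is false only for:
  c=True, y=True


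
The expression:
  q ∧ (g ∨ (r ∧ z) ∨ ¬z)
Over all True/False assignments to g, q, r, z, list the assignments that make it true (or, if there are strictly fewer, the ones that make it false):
is true only for:
  g=False, q=True, r=False, z=False;
  g=False, q=True, r=True, z=False;
  g=False, q=True, r=True, z=True;
  g=True, q=True, r=False, z=False;
  g=True, q=True, r=False, z=True;
  g=True, q=True, r=True, z=False;
  g=True, q=True, r=True, z=True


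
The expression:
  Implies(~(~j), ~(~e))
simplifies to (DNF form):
e | ~j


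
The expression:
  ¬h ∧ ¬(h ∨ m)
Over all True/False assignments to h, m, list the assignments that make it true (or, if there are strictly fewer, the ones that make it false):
is true only for:
  h=False, m=False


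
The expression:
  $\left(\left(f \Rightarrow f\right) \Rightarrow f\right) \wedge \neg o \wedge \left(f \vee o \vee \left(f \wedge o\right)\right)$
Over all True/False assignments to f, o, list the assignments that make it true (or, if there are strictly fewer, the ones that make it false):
is true only for:
  f=True, o=False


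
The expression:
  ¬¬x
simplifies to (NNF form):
x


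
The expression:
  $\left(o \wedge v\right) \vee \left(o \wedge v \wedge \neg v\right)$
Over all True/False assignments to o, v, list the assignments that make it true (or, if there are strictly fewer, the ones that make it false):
is true only for:
  o=True, v=True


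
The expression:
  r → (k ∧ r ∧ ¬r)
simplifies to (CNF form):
¬r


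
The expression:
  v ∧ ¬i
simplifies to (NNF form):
v ∧ ¬i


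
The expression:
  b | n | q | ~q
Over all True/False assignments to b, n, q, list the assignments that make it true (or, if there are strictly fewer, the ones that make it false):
is always true.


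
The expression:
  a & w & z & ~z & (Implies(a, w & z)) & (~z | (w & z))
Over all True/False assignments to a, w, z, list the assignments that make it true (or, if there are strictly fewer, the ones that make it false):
is never true.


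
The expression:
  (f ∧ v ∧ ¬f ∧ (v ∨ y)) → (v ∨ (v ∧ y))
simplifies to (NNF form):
True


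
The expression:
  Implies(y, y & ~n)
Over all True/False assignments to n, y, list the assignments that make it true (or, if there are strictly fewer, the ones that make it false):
is false only for:
  n=True, y=True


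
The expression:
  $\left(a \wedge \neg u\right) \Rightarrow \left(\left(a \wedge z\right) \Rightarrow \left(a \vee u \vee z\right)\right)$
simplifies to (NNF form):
$\text{True}$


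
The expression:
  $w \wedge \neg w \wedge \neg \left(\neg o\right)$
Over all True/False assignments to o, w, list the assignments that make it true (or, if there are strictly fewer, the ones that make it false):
is never true.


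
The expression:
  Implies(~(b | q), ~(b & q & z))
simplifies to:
True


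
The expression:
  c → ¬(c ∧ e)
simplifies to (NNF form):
¬c ∨ ¬e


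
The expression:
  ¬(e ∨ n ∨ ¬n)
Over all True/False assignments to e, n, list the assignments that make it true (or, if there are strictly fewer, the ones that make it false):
is never true.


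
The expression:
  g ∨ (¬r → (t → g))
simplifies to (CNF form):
g ∨ r ∨ ¬t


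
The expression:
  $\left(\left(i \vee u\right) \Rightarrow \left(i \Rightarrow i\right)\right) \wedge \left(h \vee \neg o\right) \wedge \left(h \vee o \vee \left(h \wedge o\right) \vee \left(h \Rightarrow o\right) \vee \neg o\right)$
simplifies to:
$h \vee \neg o$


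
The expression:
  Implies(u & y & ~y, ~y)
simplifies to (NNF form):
True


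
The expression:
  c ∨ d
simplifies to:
c ∨ d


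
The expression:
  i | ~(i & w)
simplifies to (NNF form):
True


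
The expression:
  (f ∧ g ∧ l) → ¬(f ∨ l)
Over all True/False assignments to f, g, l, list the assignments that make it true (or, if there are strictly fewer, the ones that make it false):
is false only for:
  f=True, g=True, l=True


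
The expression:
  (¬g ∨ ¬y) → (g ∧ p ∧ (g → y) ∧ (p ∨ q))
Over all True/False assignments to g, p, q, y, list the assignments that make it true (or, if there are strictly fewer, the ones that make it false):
is true only for:
  g=True, p=False, q=False, y=True;
  g=True, p=False, q=True, y=True;
  g=True, p=True, q=False, y=True;
  g=True, p=True, q=True, y=True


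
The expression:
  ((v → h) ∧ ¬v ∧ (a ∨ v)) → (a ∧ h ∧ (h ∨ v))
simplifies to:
h ∨ v ∨ ¬a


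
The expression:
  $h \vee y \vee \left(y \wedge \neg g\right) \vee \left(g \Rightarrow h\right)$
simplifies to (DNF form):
$h \vee y \vee \neg g$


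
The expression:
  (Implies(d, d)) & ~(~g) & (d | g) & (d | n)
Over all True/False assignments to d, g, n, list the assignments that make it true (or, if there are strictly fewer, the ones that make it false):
is true only for:
  d=False, g=True, n=True;
  d=True, g=True, n=False;
  d=True, g=True, n=True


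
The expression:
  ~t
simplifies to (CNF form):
~t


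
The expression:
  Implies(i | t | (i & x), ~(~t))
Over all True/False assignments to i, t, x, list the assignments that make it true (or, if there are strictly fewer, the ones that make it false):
is false only for:
  i=True, t=False, x=False;
  i=True, t=False, x=True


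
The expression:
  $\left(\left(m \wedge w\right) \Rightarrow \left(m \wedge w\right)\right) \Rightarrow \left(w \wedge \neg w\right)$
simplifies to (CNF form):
$\text{False}$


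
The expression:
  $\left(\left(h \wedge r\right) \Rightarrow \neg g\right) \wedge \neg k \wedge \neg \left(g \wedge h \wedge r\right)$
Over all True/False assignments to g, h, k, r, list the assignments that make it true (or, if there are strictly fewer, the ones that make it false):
is true only for:
  g=False, h=False, k=False, r=False;
  g=False, h=False, k=False, r=True;
  g=False, h=True, k=False, r=False;
  g=False, h=True, k=False, r=True;
  g=True, h=False, k=False, r=False;
  g=True, h=False, k=False, r=True;
  g=True, h=True, k=False, r=False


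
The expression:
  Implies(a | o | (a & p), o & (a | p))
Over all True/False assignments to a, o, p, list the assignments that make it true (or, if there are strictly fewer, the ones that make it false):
is false only for:
  a=False, o=True, p=False;
  a=True, o=False, p=False;
  a=True, o=False, p=True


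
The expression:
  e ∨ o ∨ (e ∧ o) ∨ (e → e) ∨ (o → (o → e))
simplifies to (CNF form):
True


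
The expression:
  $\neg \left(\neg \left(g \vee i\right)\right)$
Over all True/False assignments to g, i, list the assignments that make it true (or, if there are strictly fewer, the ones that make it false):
is false only for:
  g=False, i=False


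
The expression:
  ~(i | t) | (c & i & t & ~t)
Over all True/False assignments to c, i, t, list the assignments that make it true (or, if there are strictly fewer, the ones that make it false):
is true only for:
  c=False, i=False, t=False;
  c=True, i=False, t=False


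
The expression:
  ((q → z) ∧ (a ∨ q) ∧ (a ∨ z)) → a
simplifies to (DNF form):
a ∨ ¬q ∨ ¬z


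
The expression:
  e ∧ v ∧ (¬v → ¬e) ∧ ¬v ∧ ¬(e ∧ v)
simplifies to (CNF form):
False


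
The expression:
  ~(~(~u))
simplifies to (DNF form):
~u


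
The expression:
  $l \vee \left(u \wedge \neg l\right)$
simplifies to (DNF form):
$l \vee u$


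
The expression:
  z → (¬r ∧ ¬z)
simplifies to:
¬z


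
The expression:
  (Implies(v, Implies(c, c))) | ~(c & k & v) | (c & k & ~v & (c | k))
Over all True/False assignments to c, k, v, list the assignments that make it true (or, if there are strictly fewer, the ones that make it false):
is always true.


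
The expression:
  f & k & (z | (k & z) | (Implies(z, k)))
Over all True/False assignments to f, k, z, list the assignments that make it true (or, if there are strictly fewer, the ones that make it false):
is true only for:
  f=True, k=True, z=False;
  f=True, k=True, z=True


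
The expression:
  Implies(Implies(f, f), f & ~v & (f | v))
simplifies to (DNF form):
f & ~v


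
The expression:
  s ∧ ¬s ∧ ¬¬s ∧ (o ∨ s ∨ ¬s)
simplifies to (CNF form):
False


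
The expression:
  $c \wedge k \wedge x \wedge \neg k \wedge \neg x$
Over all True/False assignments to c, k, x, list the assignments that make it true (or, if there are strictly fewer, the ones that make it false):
is never true.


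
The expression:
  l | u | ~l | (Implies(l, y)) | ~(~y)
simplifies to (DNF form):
True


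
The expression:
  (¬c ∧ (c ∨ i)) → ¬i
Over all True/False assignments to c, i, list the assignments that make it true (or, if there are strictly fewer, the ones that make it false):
is false only for:
  c=False, i=True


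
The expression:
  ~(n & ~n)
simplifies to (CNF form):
True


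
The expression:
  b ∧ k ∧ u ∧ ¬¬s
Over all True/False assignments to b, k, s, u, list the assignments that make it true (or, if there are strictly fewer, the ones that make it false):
is true only for:
  b=True, k=True, s=True, u=True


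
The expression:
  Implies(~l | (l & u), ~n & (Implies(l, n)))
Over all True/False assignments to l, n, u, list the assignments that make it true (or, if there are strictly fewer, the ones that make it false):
is true only for:
  l=False, n=False, u=False;
  l=False, n=False, u=True;
  l=True, n=False, u=False;
  l=True, n=True, u=False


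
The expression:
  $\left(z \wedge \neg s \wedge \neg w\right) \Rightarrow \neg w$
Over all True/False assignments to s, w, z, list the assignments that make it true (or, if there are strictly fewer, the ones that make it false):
is always true.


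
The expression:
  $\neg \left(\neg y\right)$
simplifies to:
$y$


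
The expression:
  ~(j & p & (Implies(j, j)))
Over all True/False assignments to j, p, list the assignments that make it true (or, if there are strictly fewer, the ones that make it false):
is false only for:
  j=True, p=True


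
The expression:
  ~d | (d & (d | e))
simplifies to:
True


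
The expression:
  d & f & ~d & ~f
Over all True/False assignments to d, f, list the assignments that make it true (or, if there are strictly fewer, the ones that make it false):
is never true.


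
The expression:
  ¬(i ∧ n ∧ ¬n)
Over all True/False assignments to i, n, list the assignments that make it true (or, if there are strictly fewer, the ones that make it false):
is always true.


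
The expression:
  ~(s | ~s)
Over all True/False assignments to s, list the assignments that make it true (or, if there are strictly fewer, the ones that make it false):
is never true.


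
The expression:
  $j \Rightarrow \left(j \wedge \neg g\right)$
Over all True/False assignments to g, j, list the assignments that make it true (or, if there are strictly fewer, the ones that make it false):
is false only for:
  g=True, j=True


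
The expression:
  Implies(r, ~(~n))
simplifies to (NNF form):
n | ~r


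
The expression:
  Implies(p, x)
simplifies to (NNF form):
x | ~p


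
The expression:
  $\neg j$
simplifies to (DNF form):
$\neg j$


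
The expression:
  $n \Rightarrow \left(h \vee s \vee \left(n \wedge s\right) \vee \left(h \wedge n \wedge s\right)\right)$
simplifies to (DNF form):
$h \vee s \vee \neg n$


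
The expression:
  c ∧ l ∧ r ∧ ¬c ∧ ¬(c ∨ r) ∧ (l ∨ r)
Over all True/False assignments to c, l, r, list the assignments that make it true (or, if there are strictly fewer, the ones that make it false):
is never true.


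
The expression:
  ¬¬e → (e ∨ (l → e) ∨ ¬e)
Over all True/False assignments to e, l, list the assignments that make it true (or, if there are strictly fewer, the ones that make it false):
is always true.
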